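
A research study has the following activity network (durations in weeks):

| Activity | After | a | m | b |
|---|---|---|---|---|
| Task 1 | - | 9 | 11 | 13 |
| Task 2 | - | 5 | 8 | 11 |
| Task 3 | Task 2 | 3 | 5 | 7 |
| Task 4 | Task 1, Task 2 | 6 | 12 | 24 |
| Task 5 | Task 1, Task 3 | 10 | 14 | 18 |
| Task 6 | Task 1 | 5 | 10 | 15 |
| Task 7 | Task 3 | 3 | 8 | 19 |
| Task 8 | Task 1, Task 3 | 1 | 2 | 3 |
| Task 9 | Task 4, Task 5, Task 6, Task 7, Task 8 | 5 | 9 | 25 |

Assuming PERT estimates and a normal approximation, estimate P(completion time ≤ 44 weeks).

te_Task 1 = (9 + 4·11 + 13)/6 = 66/6 = 11; σ²_Task 1 = ((13−9)/6)² = 0.444
te_Task 2 = (5 + 4·8 + 11)/6 = 48/6 = 8; σ²_Task 2 = ((11−5)/6)² = 1.000
te_Task 3 = (3 + 4·5 + 7)/6 = 30/6 = 5; σ²_Task 3 = ((7−3)/6)² = 0.444
te_Task 4 = (6 + 4·12 + 24)/6 = 78/6 = 13; σ²_Task 4 = ((24−6)/6)² = 9.000
te_Task 5 = (10 + 4·14 + 18)/6 = 84/6 = 14; σ²_Task 5 = ((18−10)/6)² = 1.778
te_Task 6 = (5 + 4·10 + 15)/6 = 60/6 = 10; σ²_Task 6 = ((15−5)/6)² = 2.778
te_Task 7 = (3 + 4·8 + 19)/6 = 54/6 = 9; σ²_Task 7 = ((19−3)/6)² = 7.111
te_Task 8 = (1 + 4·2 + 3)/6 = 12/6 = 2; σ²_Task 8 = ((3−1)/6)² = 0.111
te_Task 9 = (5 + 4·9 + 25)/6 = 66/6 = 11; σ²_Task 9 = ((25−5)/6)² = 11.111

Forward pass:
ES_Task 1 = 0; EF_Task 1 = 11
ES_Task 2 = 0; EF_Task 2 = 8
ES_Task 3 = 8; EF_Task 3 = 8+5 = 13
ES_Task 4 = max(EF_Task 1=11, EF_Task 2=8) = 11; EF_Task 4 = 11+13 = 24
ES_Task 5 = max(EF_Task 1=11, EF_Task 3=13) = 13; EF_Task 5 = 13+14 = 27
ES_Task 6 = 11; EF_Task 6 = 11+10 = 21
ES_Task 7 = 13; EF_Task 7 = 13+9 = 22
ES_Task 8 = max(EF_Task 1=11, EF_Task 3=13) = 13; EF_Task 8 = 13+2 = 15
ES_Task 9 = max(EF_Task 4=24, EF_Task 5=27, EF_Task 6=21, EF_Task 7=22, EF_Task 8=15) = 27; EF_Task 9 = 27+11 = 38
Expected project duration μ = 38 weeks. Critical path: Task 2 → Task 3 → Task 5 → Task 9.

Variance along critical path = 1.000 + 0.444 + 1.778 + 11.111 = 14.333; σ = √14.333 = 3.786 weeks.
Z = (44 − 38) / 3.786 = 1.585
P(T ≤ 44) = Φ(1.585) ≈ 0.943

0.943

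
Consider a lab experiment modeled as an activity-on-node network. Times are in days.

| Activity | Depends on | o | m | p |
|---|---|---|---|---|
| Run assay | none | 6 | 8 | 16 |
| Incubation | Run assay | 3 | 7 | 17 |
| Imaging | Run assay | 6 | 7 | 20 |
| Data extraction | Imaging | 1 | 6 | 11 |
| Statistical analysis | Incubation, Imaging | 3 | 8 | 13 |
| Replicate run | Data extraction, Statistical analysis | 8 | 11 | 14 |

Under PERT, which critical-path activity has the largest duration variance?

te_Run assay = (6 + 4·8 + 16)/6 = 54/6 = 9; σ²_Run assay = ((16−6)/6)² = 2.778
te_Incubation = (3 + 4·7 + 17)/6 = 48/6 = 8; σ²_Incubation = ((17−3)/6)² = 5.444
te_Imaging = (6 + 4·7 + 20)/6 = 54/6 = 9; σ²_Imaging = ((20−6)/6)² = 5.444
te_Data extraction = (1 + 4·6 + 11)/6 = 36/6 = 6; σ²_Data extraction = ((11−1)/6)² = 2.778
te_Statistical analysis = (3 + 4·8 + 13)/6 = 48/6 = 8; σ²_Statistical analysis = ((13−3)/6)² = 2.778
te_Replicate run = (8 + 4·11 + 14)/6 = 66/6 = 11; σ²_Replicate run = ((14−8)/6)² = 1.000

Forward pass:
ES_Run assay = 0; EF_Run assay = 9
ES_Incubation = 9; EF_Incubation = 9+8 = 17
ES_Imaging = 9; EF_Imaging = 9+9 = 18
ES_Data extraction = 18; EF_Data extraction = 18+6 = 24
ES_Statistical analysis = max(EF_Incubation=17, EF_Imaging=18) = 18; EF_Statistical analysis = 18+8 = 26
ES_Replicate run = max(EF_Data extraction=24, EF_Statistical analysis=26) = 26; EF_Replicate run = 26+11 = 37
Expected project duration μ = 37 days. Critical path: Run assay → Imaging → Statistical analysis → Replicate run.

Variances on critical path: σ²_Run assay=2.778, σ²_Imaging=5.444, σ²_Statistical analysis=2.778, σ²_Replicate run=1.000.
Largest is σ²_Imaging = 5.444.

Imaging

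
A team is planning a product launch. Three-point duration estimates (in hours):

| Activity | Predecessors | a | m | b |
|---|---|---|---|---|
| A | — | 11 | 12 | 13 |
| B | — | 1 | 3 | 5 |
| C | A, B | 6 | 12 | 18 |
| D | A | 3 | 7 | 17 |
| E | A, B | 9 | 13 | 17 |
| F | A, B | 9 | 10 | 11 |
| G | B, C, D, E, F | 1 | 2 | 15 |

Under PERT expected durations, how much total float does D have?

te_A = (11 + 4·12 + 13)/6 = 72/6 = 12
te_B = (1 + 4·3 + 5)/6 = 18/6 = 3
te_C = (6 + 4·12 + 18)/6 = 72/6 = 12
te_D = (3 + 4·7 + 17)/6 = 48/6 = 8
te_E = (9 + 4·13 + 17)/6 = 78/6 = 13
te_F = (9 + 4·10 + 11)/6 = 60/6 = 10
te_G = (1 + 4·2 + 15)/6 = 24/6 = 4

Forward pass:
ES_A = 0; EF_A = 12
ES_B = 0; EF_B = 3
ES_C = max(EF_A=12, EF_B=3) = 12; EF_C = 12+12 = 24
ES_D = 12; EF_D = 12+8 = 20
ES_E = max(EF_A=12, EF_B=3) = 12; EF_E = 12+13 = 25
ES_F = max(EF_A=12, EF_B=3) = 12; EF_F = 12+10 = 22
ES_G = max(EF_B=3, EF_C=24, EF_D=20, EF_E=25, EF_F=22) = 25; EF_G = 25+4 = 29
Expected project duration μ = 29 hours. Critical path: A → E → G.

Backward pass:
LF_G = 29; LS_G = 29−4 = 25
LF_F = LS_G = 25; LS_F = 25−10 = 15
LF_E = LS_G = 25; LS_E = 25−13 = 12
LF_D = LS_G = 25; LS_D = 25−8 = 17
LF_C = LS_G = 25; LS_C = 25−12 = 13
LF_B = min(LS_C=13, LS_E=12, LS_F=15, LS_G=25) = 12; LS_B = 12−3 = 9
LF_A = min(LS_C=13, LS_D=17, LS_E=12, LS_F=15) = 12; LS_A = 12−12 = 0
Slack_D = LS_D − ES_D = 17 − 12 = 5

5 hours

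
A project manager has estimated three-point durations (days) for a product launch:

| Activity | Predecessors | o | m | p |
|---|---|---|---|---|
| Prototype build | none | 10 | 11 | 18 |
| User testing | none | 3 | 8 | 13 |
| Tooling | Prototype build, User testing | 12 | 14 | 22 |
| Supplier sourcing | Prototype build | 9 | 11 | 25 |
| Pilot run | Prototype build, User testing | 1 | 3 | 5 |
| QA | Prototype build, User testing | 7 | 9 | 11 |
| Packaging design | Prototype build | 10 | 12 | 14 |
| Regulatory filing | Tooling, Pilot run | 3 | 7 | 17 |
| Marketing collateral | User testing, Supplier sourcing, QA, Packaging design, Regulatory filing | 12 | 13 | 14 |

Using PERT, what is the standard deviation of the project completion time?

3.18 days

te_Prototype build = (10 + 4·11 + 18)/6 = 72/6 = 12; σ²_Prototype build = ((18−10)/6)² = 1.778
te_User testing = (3 + 4·8 + 13)/6 = 48/6 = 8; σ²_User testing = ((13−3)/6)² = 2.778
te_Tooling = (12 + 4·14 + 22)/6 = 90/6 = 15; σ²_Tooling = ((22−12)/6)² = 2.778
te_Supplier sourcing = (9 + 4·11 + 25)/6 = 78/6 = 13; σ²_Supplier sourcing = ((25−9)/6)² = 7.111
te_Pilot run = (1 + 4·3 + 5)/6 = 18/6 = 3; σ²_Pilot run = ((5−1)/6)² = 0.444
te_QA = (7 + 4·9 + 11)/6 = 54/6 = 9; σ²_QA = ((11−7)/6)² = 0.444
te_Packaging design = (10 + 4·12 + 14)/6 = 72/6 = 12; σ²_Packaging design = ((14−10)/6)² = 0.444
te_Regulatory filing = (3 + 4·7 + 17)/6 = 48/6 = 8; σ²_Regulatory filing = ((17−3)/6)² = 5.444
te_Marketing collateral = (12 + 4·13 + 14)/6 = 78/6 = 13; σ²_Marketing collateral = ((14−12)/6)² = 0.111

Forward pass:
ES_Prototype build = 0; EF_Prototype build = 12
ES_User testing = 0; EF_User testing = 8
ES_Tooling = max(EF_Prototype build=12, EF_User testing=8) = 12; EF_Tooling = 12+15 = 27
ES_Supplier sourcing = 12; EF_Supplier sourcing = 12+13 = 25
ES_Pilot run = max(EF_Prototype build=12, EF_User testing=8) = 12; EF_Pilot run = 12+3 = 15
ES_QA = max(EF_Prototype build=12, EF_User testing=8) = 12; EF_QA = 12+9 = 21
ES_Packaging design = 12; EF_Packaging design = 12+12 = 24
ES_Regulatory filing = max(EF_Tooling=27, EF_Pilot run=15) = 27; EF_Regulatory filing = 27+8 = 35
ES_Marketing collateral = max(EF_User testing=8, EF_Supplier sourcing=25, EF_QA=21, EF_Packaging design=24, EF_Regulatory filing=35) = 35; EF_Marketing collateral = 35+13 = 48
Expected project duration μ = 48 days. Critical path: Prototype build → Tooling → Regulatory filing → Marketing collateral.

Variance along critical path = 1.778 + 2.778 + 5.444 + 0.111 = 10.111
σ = √10.111 = 3.180 days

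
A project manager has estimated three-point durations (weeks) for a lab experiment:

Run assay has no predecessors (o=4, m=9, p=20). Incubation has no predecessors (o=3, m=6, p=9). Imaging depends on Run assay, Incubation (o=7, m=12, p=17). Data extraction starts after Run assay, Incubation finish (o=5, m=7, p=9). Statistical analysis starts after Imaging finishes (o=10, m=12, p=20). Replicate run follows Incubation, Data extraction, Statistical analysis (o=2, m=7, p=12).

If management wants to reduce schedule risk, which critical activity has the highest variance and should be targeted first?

Run assay

te_Run assay = (4 + 4·9 + 20)/6 = 60/6 = 10; σ²_Run assay = ((20−4)/6)² = 7.111
te_Incubation = (3 + 4·6 + 9)/6 = 36/6 = 6; σ²_Incubation = ((9−3)/6)² = 1.000
te_Imaging = (7 + 4·12 + 17)/6 = 72/6 = 12; σ²_Imaging = ((17−7)/6)² = 2.778
te_Data extraction = (5 + 4·7 + 9)/6 = 42/6 = 7; σ²_Data extraction = ((9−5)/6)² = 0.444
te_Statistical analysis = (10 + 4·12 + 20)/6 = 78/6 = 13; σ²_Statistical analysis = ((20−10)/6)² = 2.778
te_Replicate run = (2 + 4·7 + 12)/6 = 42/6 = 7; σ²_Replicate run = ((12−2)/6)² = 2.778

Forward pass:
ES_Run assay = 0; EF_Run assay = 10
ES_Incubation = 0; EF_Incubation = 6
ES_Imaging = max(EF_Run assay=10, EF_Incubation=6) = 10; EF_Imaging = 10+12 = 22
ES_Data extraction = max(EF_Run assay=10, EF_Incubation=6) = 10; EF_Data extraction = 10+7 = 17
ES_Statistical analysis = 22; EF_Statistical analysis = 22+13 = 35
ES_Replicate run = max(EF_Incubation=6, EF_Data extraction=17, EF_Statistical analysis=35) = 35; EF_Replicate run = 35+7 = 42
Expected project duration μ = 42 weeks. Critical path: Run assay → Imaging → Statistical analysis → Replicate run.

Variances on critical path: σ²_Run assay=7.111, σ²_Imaging=2.778, σ²_Statistical analysis=2.778, σ²_Replicate run=2.778.
Largest is σ²_Run assay = 7.111.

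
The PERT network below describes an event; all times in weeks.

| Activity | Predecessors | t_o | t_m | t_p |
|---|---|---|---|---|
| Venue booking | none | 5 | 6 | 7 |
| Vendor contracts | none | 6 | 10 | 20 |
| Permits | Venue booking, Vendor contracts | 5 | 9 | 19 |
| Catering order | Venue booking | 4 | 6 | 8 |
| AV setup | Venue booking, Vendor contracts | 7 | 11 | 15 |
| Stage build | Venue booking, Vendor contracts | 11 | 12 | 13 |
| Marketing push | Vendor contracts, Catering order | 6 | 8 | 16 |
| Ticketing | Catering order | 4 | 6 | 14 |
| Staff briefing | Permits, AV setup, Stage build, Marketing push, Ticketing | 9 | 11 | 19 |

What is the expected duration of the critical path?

te_Venue booking = (5 + 4·6 + 7)/6 = 36/6 = 6
te_Vendor contracts = (6 + 4·10 + 20)/6 = 66/6 = 11
te_Permits = (5 + 4·9 + 19)/6 = 60/6 = 10
te_Catering order = (4 + 4·6 + 8)/6 = 36/6 = 6
te_AV setup = (7 + 4·11 + 15)/6 = 66/6 = 11
te_Stage build = (11 + 4·12 + 13)/6 = 72/6 = 12
te_Marketing push = (6 + 4·8 + 16)/6 = 54/6 = 9
te_Ticketing = (4 + 4·6 + 14)/6 = 42/6 = 7
te_Staff briefing = (9 + 4·11 + 19)/6 = 72/6 = 12

Forward pass:
ES_Venue booking = 0; EF_Venue booking = 6
ES_Vendor contracts = 0; EF_Vendor contracts = 11
ES_Permits = max(EF_Venue booking=6, EF_Vendor contracts=11) = 11; EF_Permits = 11+10 = 21
ES_Catering order = 6; EF_Catering order = 6+6 = 12
ES_AV setup = max(EF_Venue booking=6, EF_Vendor contracts=11) = 11; EF_AV setup = 11+11 = 22
ES_Stage build = max(EF_Venue booking=6, EF_Vendor contracts=11) = 11; EF_Stage build = 11+12 = 23
ES_Marketing push = max(EF_Vendor contracts=11, EF_Catering order=12) = 12; EF_Marketing push = 12+9 = 21
ES_Ticketing = 12; EF_Ticketing = 12+7 = 19
ES_Staff briefing = max(EF_Permits=21, EF_AV setup=22, EF_Stage build=23, EF_Marketing push=21, EF_Ticketing=19) = 23; EF_Staff briefing = 23+12 = 35
Expected project duration μ = 35 weeks. Critical path: Vendor contracts → Stage build → Staff briefing.

35 weeks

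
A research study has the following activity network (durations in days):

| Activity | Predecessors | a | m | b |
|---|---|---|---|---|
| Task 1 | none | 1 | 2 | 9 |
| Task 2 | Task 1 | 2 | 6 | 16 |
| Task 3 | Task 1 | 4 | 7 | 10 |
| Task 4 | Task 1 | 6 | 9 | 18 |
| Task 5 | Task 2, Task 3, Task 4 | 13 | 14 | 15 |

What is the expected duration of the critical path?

te_Task 1 = (1 + 4·2 + 9)/6 = 18/6 = 3
te_Task 2 = (2 + 4·6 + 16)/6 = 42/6 = 7
te_Task 3 = (4 + 4·7 + 10)/6 = 42/6 = 7
te_Task 4 = (6 + 4·9 + 18)/6 = 60/6 = 10
te_Task 5 = (13 + 4·14 + 15)/6 = 84/6 = 14

Forward pass:
ES_Task 1 = 0; EF_Task 1 = 3
ES_Task 2 = 3; EF_Task 2 = 3+7 = 10
ES_Task 3 = 3; EF_Task 3 = 3+7 = 10
ES_Task 4 = 3; EF_Task 4 = 3+10 = 13
ES_Task 5 = max(EF_Task 2=10, EF_Task 3=10, EF_Task 4=13) = 13; EF_Task 5 = 13+14 = 27
Expected project duration μ = 27 days. Critical path: Task 1 → Task 4 → Task 5.

27 days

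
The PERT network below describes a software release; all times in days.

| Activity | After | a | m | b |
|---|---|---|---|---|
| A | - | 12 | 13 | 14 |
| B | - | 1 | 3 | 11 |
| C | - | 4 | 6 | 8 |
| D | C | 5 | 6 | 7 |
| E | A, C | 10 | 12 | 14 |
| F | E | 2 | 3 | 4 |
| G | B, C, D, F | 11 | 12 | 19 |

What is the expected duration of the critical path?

41 days

te_A = (12 + 4·13 + 14)/6 = 78/6 = 13
te_B = (1 + 4·3 + 11)/6 = 24/6 = 4
te_C = (4 + 4·6 + 8)/6 = 36/6 = 6
te_D = (5 + 4·6 + 7)/6 = 36/6 = 6
te_E = (10 + 4·12 + 14)/6 = 72/6 = 12
te_F = (2 + 4·3 + 4)/6 = 18/6 = 3
te_G = (11 + 4·12 + 19)/6 = 78/6 = 13

Forward pass:
ES_A = 0; EF_A = 13
ES_B = 0; EF_B = 4
ES_C = 0; EF_C = 6
ES_D = 6; EF_D = 6+6 = 12
ES_E = max(EF_A=13, EF_C=6) = 13; EF_E = 13+12 = 25
ES_F = 25; EF_F = 25+3 = 28
ES_G = max(EF_B=4, EF_C=6, EF_D=12, EF_F=28) = 28; EF_G = 28+13 = 41
Expected project duration μ = 41 days. Critical path: A → E → F → G.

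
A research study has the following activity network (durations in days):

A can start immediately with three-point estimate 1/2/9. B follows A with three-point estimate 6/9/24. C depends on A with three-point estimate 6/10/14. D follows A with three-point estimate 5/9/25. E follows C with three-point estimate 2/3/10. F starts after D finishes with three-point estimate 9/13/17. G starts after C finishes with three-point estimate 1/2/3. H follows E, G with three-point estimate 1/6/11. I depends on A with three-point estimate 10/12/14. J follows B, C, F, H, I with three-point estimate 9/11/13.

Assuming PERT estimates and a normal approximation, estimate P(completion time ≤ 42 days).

0.848

te_A = (1 + 4·2 + 9)/6 = 18/6 = 3; σ²_A = ((9−1)/6)² = 1.778
te_B = (6 + 4·9 + 24)/6 = 66/6 = 11; σ²_B = ((24−6)/6)² = 9.000
te_C = (6 + 4·10 + 14)/6 = 60/6 = 10; σ²_C = ((14−6)/6)² = 1.778
te_D = (5 + 4·9 + 25)/6 = 66/6 = 11; σ²_D = ((25−5)/6)² = 11.111
te_E = (2 + 4·3 + 10)/6 = 24/6 = 4; σ²_E = ((10−2)/6)² = 1.778
te_F = (9 + 4·13 + 17)/6 = 78/6 = 13; σ²_F = ((17−9)/6)² = 1.778
te_G = (1 + 4·2 + 3)/6 = 12/6 = 2; σ²_G = ((3−1)/6)² = 0.111
te_H = (1 + 4·6 + 11)/6 = 36/6 = 6; σ²_H = ((11−1)/6)² = 2.778
te_I = (10 + 4·12 + 14)/6 = 72/6 = 12; σ²_I = ((14−10)/6)² = 0.444
te_J = (9 + 4·11 + 13)/6 = 66/6 = 11; σ²_J = ((13−9)/6)² = 0.444

Forward pass:
ES_A = 0; EF_A = 3
ES_B = 3; EF_B = 3+11 = 14
ES_C = 3; EF_C = 3+10 = 13
ES_D = 3; EF_D = 3+11 = 14
ES_E = 13; EF_E = 13+4 = 17
ES_F = 14; EF_F = 14+13 = 27
ES_G = 13; EF_G = 13+2 = 15
ES_H = max(EF_E=17, EF_G=15) = 17; EF_H = 17+6 = 23
ES_I = 3; EF_I = 3+12 = 15
ES_J = max(EF_B=14, EF_C=13, EF_F=27, EF_H=23, EF_I=15) = 27; EF_J = 27+11 = 38
Expected project duration μ = 38 days. Critical path: A → D → F → J.

Variance along critical path = 1.778 + 11.111 + 1.778 + 0.444 = 15.111; σ = √15.111 = 3.887 days.
Z = (42 − 38) / 3.887 = 1.029
P(T ≤ 42) = Φ(1.029) ≈ 0.848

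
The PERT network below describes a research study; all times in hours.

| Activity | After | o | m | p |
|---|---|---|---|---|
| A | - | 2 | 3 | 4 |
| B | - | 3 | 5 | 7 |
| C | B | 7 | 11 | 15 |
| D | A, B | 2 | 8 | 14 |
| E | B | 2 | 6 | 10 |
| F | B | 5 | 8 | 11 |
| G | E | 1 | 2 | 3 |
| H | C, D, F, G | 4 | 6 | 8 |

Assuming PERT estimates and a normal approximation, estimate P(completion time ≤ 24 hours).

te_A = (2 + 4·3 + 4)/6 = 18/6 = 3; σ²_A = ((4−2)/6)² = 0.111
te_B = (3 + 4·5 + 7)/6 = 30/6 = 5; σ²_B = ((7−3)/6)² = 0.444
te_C = (7 + 4·11 + 15)/6 = 66/6 = 11; σ²_C = ((15−7)/6)² = 1.778
te_D = (2 + 4·8 + 14)/6 = 48/6 = 8; σ²_D = ((14−2)/6)² = 4.000
te_E = (2 + 4·6 + 10)/6 = 36/6 = 6; σ²_E = ((10−2)/6)² = 1.778
te_F = (5 + 4·8 + 11)/6 = 48/6 = 8; σ²_F = ((11−5)/6)² = 1.000
te_G = (1 + 4·2 + 3)/6 = 12/6 = 2; σ²_G = ((3−1)/6)² = 0.111
te_H = (4 + 4·6 + 8)/6 = 36/6 = 6; σ²_H = ((8−4)/6)² = 0.444

Forward pass:
ES_A = 0; EF_A = 3
ES_B = 0; EF_B = 5
ES_C = 5; EF_C = 5+11 = 16
ES_D = max(EF_A=3, EF_B=5) = 5; EF_D = 5+8 = 13
ES_E = 5; EF_E = 5+6 = 11
ES_F = 5; EF_F = 5+8 = 13
ES_G = 11; EF_G = 11+2 = 13
ES_H = max(EF_C=16, EF_D=13, EF_F=13, EF_G=13) = 16; EF_H = 16+6 = 22
Expected project duration μ = 22 hours. Critical path: B → C → H.

Variance along critical path = 0.444 + 1.778 + 0.444 = 2.667; σ = √2.667 = 1.633 hours.
Z = (24 − 22) / 1.633 = 1.225
P(T ≤ 24) = Φ(1.225) ≈ 0.890

0.890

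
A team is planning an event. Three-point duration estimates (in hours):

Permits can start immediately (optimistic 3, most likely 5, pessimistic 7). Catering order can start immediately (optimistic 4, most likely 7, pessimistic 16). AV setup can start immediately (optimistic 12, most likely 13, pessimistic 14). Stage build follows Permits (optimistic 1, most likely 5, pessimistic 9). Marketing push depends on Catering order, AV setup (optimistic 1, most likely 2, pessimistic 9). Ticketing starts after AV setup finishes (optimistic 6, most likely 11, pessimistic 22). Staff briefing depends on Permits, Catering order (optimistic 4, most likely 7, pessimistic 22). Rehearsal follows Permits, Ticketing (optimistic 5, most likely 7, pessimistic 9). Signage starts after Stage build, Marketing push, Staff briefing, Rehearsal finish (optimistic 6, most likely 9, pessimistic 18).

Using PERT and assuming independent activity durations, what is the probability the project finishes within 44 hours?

0.721

te_Permits = (3 + 4·5 + 7)/6 = 30/6 = 5; σ²_Permits = ((7−3)/6)² = 0.444
te_Catering order = (4 + 4·7 + 16)/6 = 48/6 = 8; σ²_Catering order = ((16−4)/6)² = 4.000
te_AV setup = (12 + 4·13 + 14)/6 = 78/6 = 13; σ²_AV setup = ((14−12)/6)² = 0.111
te_Stage build = (1 + 4·5 + 9)/6 = 30/6 = 5; σ²_Stage build = ((9−1)/6)² = 1.778
te_Marketing push = (1 + 4·2 + 9)/6 = 18/6 = 3; σ²_Marketing push = ((9−1)/6)² = 1.778
te_Ticketing = (6 + 4·11 + 22)/6 = 72/6 = 12; σ²_Ticketing = ((22−6)/6)² = 7.111
te_Staff briefing = (4 + 4·7 + 22)/6 = 54/6 = 9; σ²_Staff briefing = ((22−4)/6)² = 9.000
te_Rehearsal = (5 + 4·7 + 9)/6 = 42/6 = 7; σ²_Rehearsal = ((9−5)/6)² = 0.444
te_Signage = (6 + 4·9 + 18)/6 = 60/6 = 10; σ²_Signage = ((18−6)/6)² = 4.000

Forward pass:
ES_Permits = 0; EF_Permits = 5
ES_Catering order = 0; EF_Catering order = 8
ES_AV setup = 0; EF_AV setup = 13
ES_Stage build = 5; EF_Stage build = 5+5 = 10
ES_Marketing push = max(EF_Catering order=8, EF_AV setup=13) = 13; EF_Marketing push = 13+3 = 16
ES_Ticketing = 13; EF_Ticketing = 13+12 = 25
ES_Staff briefing = max(EF_Permits=5, EF_Catering order=8) = 8; EF_Staff briefing = 8+9 = 17
ES_Rehearsal = max(EF_Permits=5, EF_Ticketing=25) = 25; EF_Rehearsal = 25+7 = 32
ES_Signage = max(EF_Stage build=10, EF_Marketing push=16, EF_Staff briefing=17, EF_Rehearsal=32) = 32; EF_Signage = 32+10 = 42
Expected project duration μ = 42 hours. Critical path: AV setup → Ticketing → Rehearsal → Signage.

Variance along critical path = 0.111 + 7.111 + 0.444 + 4.000 = 11.667; σ = √11.667 = 3.416 hours.
Z = (44 − 42) / 3.416 = 0.586
P(T ≤ 44) = Φ(0.586) ≈ 0.721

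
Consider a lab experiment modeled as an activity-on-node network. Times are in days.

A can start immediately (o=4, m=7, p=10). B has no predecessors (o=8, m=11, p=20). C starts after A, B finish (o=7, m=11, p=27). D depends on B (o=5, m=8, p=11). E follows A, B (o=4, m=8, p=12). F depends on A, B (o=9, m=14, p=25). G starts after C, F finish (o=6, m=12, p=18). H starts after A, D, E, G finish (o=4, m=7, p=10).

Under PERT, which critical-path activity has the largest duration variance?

te_A = (4 + 4·7 + 10)/6 = 42/6 = 7; σ²_A = ((10−4)/6)² = 1.000
te_B = (8 + 4·11 + 20)/6 = 72/6 = 12; σ²_B = ((20−8)/6)² = 4.000
te_C = (7 + 4·11 + 27)/6 = 78/6 = 13; σ²_C = ((27−7)/6)² = 11.111
te_D = (5 + 4·8 + 11)/6 = 48/6 = 8; σ²_D = ((11−5)/6)² = 1.000
te_E = (4 + 4·8 + 12)/6 = 48/6 = 8; σ²_E = ((12−4)/6)² = 1.778
te_F = (9 + 4·14 + 25)/6 = 90/6 = 15; σ²_F = ((25−9)/6)² = 7.111
te_G = (6 + 4·12 + 18)/6 = 72/6 = 12; σ²_G = ((18−6)/6)² = 4.000
te_H = (4 + 4·7 + 10)/6 = 42/6 = 7; σ²_H = ((10−4)/6)² = 1.000

Forward pass:
ES_A = 0; EF_A = 7
ES_B = 0; EF_B = 12
ES_C = max(EF_A=7, EF_B=12) = 12; EF_C = 12+13 = 25
ES_D = 12; EF_D = 12+8 = 20
ES_E = max(EF_A=7, EF_B=12) = 12; EF_E = 12+8 = 20
ES_F = max(EF_A=7, EF_B=12) = 12; EF_F = 12+15 = 27
ES_G = max(EF_C=25, EF_F=27) = 27; EF_G = 27+12 = 39
ES_H = max(EF_A=7, EF_D=20, EF_E=20, EF_G=39) = 39; EF_H = 39+7 = 46
Expected project duration μ = 46 days. Critical path: B → F → G → H.

Variances on critical path: σ²_B=4.000, σ²_F=7.111, σ²_G=4.000, σ²_H=1.000.
Largest is σ²_F = 7.111.

F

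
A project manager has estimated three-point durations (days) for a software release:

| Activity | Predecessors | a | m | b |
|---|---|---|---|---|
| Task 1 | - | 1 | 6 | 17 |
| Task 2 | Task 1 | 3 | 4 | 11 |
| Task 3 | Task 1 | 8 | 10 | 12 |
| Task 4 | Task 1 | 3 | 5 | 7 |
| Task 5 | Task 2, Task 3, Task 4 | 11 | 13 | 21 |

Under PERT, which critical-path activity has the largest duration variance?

te_Task 1 = (1 + 4·6 + 17)/6 = 42/6 = 7; σ²_Task 1 = ((17−1)/6)² = 7.111
te_Task 2 = (3 + 4·4 + 11)/6 = 30/6 = 5; σ²_Task 2 = ((11−3)/6)² = 1.778
te_Task 3 = (8 + 4·10 + 12)/6 = 60/6 = 10; σ²_Task 3 = ((12−8)/6)² = 0.444
te_Task 4 = (3 + 4·5 + 7)/6 = 30/6 = 5; σ²_Task 4 = ((7−3)/6)² = 0.444
te_Task 5 = (11 + 4·13 + 21)/6 = 84/6 = 14; σ²_Task 5 = ((21−11)/6)² = 2.778

Forward pass:
ES_Task 1 = 0; EF_Task 1 = 7
ES_Task 2 = 7; EF_Task 2 = 7+5 = 12
ES_Task 3 = 7; EF_Task 3 = 7+10 = 17
ES_Task 4 = 7; EF_Task 4 = 7+5 = 12
ES_Task 5 = max(EF_Task 2=12, EF_Task 3=17, EF_Task 4=12) = 17; EF_Task 5 = 17+14 = 31
Expected project duration μ = 31 days. Critical path: Task 1 → Task 3 → Task 5.

Variances on critical path: σ²_Task 1=7.111, σ²_Task 3=0.444, σ²_Task 5=2.778.
Largest is σ²_Task 1 = 7.111.

Task 1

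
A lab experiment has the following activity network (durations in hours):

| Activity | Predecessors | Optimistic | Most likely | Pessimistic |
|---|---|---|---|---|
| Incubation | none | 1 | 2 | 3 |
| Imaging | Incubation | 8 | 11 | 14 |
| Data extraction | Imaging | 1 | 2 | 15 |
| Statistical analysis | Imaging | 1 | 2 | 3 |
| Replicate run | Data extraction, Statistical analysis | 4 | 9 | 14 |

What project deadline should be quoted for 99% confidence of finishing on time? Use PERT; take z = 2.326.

te_Incubation = (1 + 4·2 + 3)/6 = 12/6 = 2; σ²_Incubation = ((3−1)/6)² = 0.111
te_Imaging = (8 + 4·11 + 14)/6 = 66/6 = 11; σ²_Imaging = ((14−8)/6)² = 1.000
te_Data extraction = (1 + 4·2 + 15)/6 = 24/6 = 4; σ²_Data extraction = ((15−1)/6)² = 5.444
te_Statistical analysis = (1 + 4·2 + 3)/6 = 12/6 = 2; σ²_Statistical analysis = ((3−1)/6)² = 0.111
te_Replicate run = (4 + 4·9 + 14)/6 = 54/6 = 9; σ²_Replicate run = ((14−4)/6)² = 2.778

Forward pass:
ES_Incubation = 0; EF_Incubation = 2
ES_Imaging = 2; EF_Imaging = 2+11 = 13
ES_Data extraction = 13; EF_Data extraction = 13+4 = 17
ES_Statistical analysis = 13; EF_Statistical analysis = 13+2 = 15
ES_Replicate run = max(EF_Data extraction=17, EF_Statistical analysis=15) = 17; EF_Replicate run = 17+9 = 26
Expected project duration μ = 26 hours. Critical path: Incubation → Imaging → Data extraction → Replicate run.

Variance along critical path = 0.111 + 1.000 + 5.444 + 2.778 = 9.333; σ = 3.055 hours.
D = μ + z·σ = 26 + 2.326·3.055 = 33.1 hours

33.1 hours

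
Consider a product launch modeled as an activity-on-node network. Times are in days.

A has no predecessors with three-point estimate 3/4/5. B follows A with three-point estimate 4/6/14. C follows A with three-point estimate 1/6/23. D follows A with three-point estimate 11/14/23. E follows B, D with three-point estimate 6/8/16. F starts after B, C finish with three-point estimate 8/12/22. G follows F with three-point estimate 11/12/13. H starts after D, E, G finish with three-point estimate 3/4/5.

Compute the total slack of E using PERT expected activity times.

te_A = (3 + 4·4 + 5)/6 = 24/6 = 4
te_B = (4 + 4·6 + 14)/6 = 42/6 = 7
te_C = (1 + 4·6 + 23)/6 = 48/6 = 8
te_D = (11 + 4·14 + 23)/6 = 90/6 = 15
te_E = (6 + 4·8 + 16)/6 = 54/6 = 9
te_F = (8 + 4·12 + 22)/6 = 78/6 = 13
te_G = (11 + 4·12 + 13)/6 = 72/6 = 12
te_H = (3 + 4·4 + 5)/6 = 24/6 = 4

Forward pass:
ES_A = 0; EF_A = 4
ES_B = 4; EF_B = 4+7 = 11
ES_C = 4; EF_C = 4+8 = 12
ES_D = 4; EF_D = 4+15 = 19
ES_E = max(EF_B=11, EF_D=19) = 19; EF_E = 19+9 = 28
ES_F = max(EF_B=11, EF_C=12) = 12; EF_F = 12+13 = 25
ES_G = 25; EF_G = 25+12 = 37
ES_H = max(EF_D=19, EF_E=28, EF_G=37) = 37; EF_H = 37+4 = 41
Expected project duration μ = 41 days. Critical path: A → C → F → G → H.

Backward pass:
LF_H = 41; LS_H = 41−4 = 37
LF_G = LS_H = 37; LS_G = 37−12 = 25
LF_F = LS_G = 25; LS_F = 25−13 = 12
LF_E = LS_H = 37; LS_E = 37−9 = 28
LF_D = min(LS_E=28, LS_H=37) = 28; LS_D = 28−15 = 13
LF_C = LS_F = 12; LS_C = 12−8 = 4
LF_B = min(LS_E=28, LS_F=12) = 12; LS_B = 12−7 = 5
LF_A = min(LS_B=5, LS_C=4, LS_D=13) = 4; LS_A = 4−4 = 0
Slack_E = LS_E − ES_E = 28 − 19 = 9

9 days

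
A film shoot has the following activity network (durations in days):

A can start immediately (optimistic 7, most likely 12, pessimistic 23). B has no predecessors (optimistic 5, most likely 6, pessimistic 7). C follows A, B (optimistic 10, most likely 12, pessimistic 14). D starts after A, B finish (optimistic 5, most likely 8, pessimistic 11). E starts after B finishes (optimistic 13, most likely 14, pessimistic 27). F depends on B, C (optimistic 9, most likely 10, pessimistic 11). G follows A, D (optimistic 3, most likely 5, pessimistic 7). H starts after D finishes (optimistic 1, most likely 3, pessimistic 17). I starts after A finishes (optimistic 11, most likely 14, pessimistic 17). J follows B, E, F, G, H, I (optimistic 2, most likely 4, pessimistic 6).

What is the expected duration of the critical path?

te_A = (7 + 4·12 + 23)/6 = 78/6 = 13
te_B = (5 + 4·6 + 7)/6 = 36/6 = 6
te_C = (10 + 4·12 + 14)/6 = 72/6 = 12
te_D = (5 + 4·8 + 11)/6 = 48/6 = 8
te_E = (13 + 4·14 + 27)/6 = 96/6 = 16
te_F = (9 + 4·10 + 11)/6 = 60/6 = 10
te_G = (3 + 4·5 + 7)/6 = 30/6 = 5
te_H = (1 + 4·3 + 17)/6 = 30/6 = 5
te_I = (11 + 4·14 + 17)/6 = 84/6 = 14
te_J = (2 + 4·4 + 6)/6 = 24/6 = 4

Forward pass:
ES_A = 0; EF_A = 13
ES_B = 0; EF_B = 6
ES_C = max(EF_A=13, EF_B=6) = 13; EF_C = 13+12 = 25
ES_D = max(EF_A=13, EF_B=6) = 13; EF_D = 13+8 = 21
ES_E = 6; EF_E = 6+16 = 22
ES_F = max(EF_B=6, EF_C=25) = 25; EF_F = 25+10 = 35
ES_G = max(EF_A=13, EF_D=21) = 21; EF_G = 21+5 = 26
ES_H = 21; EF_H = 21+5 = 26
ES_I = 13; EF_I = 13+14 = 27
ES_J = max(EF_B=6, EF_E=22, EF_F=35, EF_G=26, EF_H=26, EF_I=27) = 35; EF_J = 35+4 = 39
Expected project duration μ = 39 days. Critical path: A → C → F → J.

39 days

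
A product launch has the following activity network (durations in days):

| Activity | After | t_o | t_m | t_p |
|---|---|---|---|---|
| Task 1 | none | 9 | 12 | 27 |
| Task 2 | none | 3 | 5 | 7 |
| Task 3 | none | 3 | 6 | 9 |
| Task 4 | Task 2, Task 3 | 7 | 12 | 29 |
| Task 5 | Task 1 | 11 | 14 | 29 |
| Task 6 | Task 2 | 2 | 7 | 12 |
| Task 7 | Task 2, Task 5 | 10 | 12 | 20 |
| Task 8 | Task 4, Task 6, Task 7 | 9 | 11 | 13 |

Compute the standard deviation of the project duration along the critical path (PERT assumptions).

te_Task 1 = (9 + 4·12 + 27)/6 = 84/6 = 14; σ²_Task 1 = ((27−9)/6)² = 9.000
te_Task 2 = (3 + 4·5 + 7)/6 = 30/6 = 5; σ²_Task 2 = ((7−3)/6)² = 0.444
te_Task 3 = (3 + 4·6 + 9)/6 = 36/6 = 6; σ²_Task 3 = ((9−3)/6)² = 1.000
te_Task 4 = (7 + 4·12 + 29)/6 = 84/6 = 14; σ²_Task 4 = ((29−7)/6)² = 13.444
te_Task 5 = (11 + 4·14 + 29)/6 = 96/6 = 16; σ²_Task 5 = ((29−11)/6)² = 9.000
te_Task 6 = (2 + 4·7 + 12)/6 = 42/6 = 7; σ²_Task 6 = ((12−2)/6)² = 2.778
te_Task 7 = (10 + 4·12 + 20)/6 = 78/6 = 13; σ²_Task 7 = ((20−10)/6)² = 2.778
te_Task 8 = (9 + 4·11 + 13)/6 = 66/6 = 11; σ²_Task 8 = ((13−9)/6)² = 0.444

Forward pass:
ES_Task 1 = 0; EF_Task 1 = 14
ES_Task 2 = 0; EF_Task 2 = 5
ES_Task 3 = 0; EF_Task 3 = 6
ES_Task 4 = max(EF_Task 2=5, EF_Task 3=6) = 6; EF_Task 4 = 6+14 = 20
ES_Task 5 = 14; EF_Task 5 = 14+16 = 30
ES_Task 6 = 5; EF_Task 6 = 5+7 = 12
ES_Task 7 = max(EF_Task 2=5, EF_Task 5=30) = 30; EF_Task 7 = 30+13 = 43
ES_Task 8 = max(EF_Task 4=20, EF_Task 6=12, EF_Task 7=43) = 43; EF_Task 8 = 43+11 = 54
Expected project duration μ = 54 days. Critical path: Task 1 → Task 5 → Task 7 → Task 8.

Variance along critical path = 9.000 + 9.000 + 2.778 + 0.444 = 21.222
σ = √21.222 = 4.607 days

4.61 days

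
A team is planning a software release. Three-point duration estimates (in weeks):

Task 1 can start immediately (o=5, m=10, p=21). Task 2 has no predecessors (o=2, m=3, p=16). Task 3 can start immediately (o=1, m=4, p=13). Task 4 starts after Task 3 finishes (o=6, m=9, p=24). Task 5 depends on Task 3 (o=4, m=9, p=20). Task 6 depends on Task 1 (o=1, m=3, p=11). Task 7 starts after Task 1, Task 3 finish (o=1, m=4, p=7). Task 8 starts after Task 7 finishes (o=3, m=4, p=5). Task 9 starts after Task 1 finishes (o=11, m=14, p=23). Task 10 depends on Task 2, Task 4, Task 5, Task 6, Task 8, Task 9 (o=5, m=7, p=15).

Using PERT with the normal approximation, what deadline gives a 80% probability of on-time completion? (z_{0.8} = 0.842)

te_Task 1 = (5 + 4·10 + 21)/6 = 66/6 = 11; σ²_Task 1 = ((21−5)/6)² = 7.111
te_Task 2 = (2 + 4·3 + 16)/6 = 30/6 = 5; σ²_Task 2 = ((16−2)/6)² = 5.444
te_Task 3 = (1 + 4·4 + 13)/6 = 30/6 = 5; σ²_Task 3 = ((13−1)/6)² = 4.000
te_Task 4 = (6 + 4·9 + 24)/6 = 66/6 = 11; σ²_Task 4 = ((24−6)/6)² = 9.000
te_Task 5 = (4 + 4·9 + 20)/6 = 60/6 = 10; σ²_Task 5 = ((20−4)/6)² = 7.111
te_Task 6 = (1 + 4·3 + 11)/6 = 24/6 = 4; σ²_Task 6 = ((11−1)/6)² = 2.778
te_Task 7 = (1 + 4·4 + 7)/6 = 24/6 = 4; σ²_Task 7 = ((7−1)/6)² = 1.000
te_Task 8 = (3 + 4·4 + 5)/6 = 24/6 = 4; σ²_Task 8 = ((5−3)/6)² = 0.111
te_Task 9 = (11 + 4·14 + 23)/6 = 90/6 = 15; σ²_Task 9 = ((23−11)/6)² = 4.000
te_Task 10 = (5 + 4·7 + 15)/6 = 48/6 = 8; σ²_Task 10 = ((15−5)/6)² = 2.778

Forward pass:
ES_Task 1 = 0; EF_Task 1 = 11
ES_Task 2 = 0; EF_Task 2 = 5
ES_Task 3 = 0; EF_Task 3 = 5
ES_Task 4 = 5; EF_Task 4 = 5+11 = 16
ES_Task 5 = 5; EF_Task 5 = 5+10 = 15
ES_Task 6 = 11; EF_Task 6 = 11+4 = 15
ES_Task 7 = max(EF_Task 1=11, EF_Task 3=5) = 11; EF_Task 7 = 11+4 = 15
ES_Task 8 = 15; EF_Task 8 = 15+4 = 19
ES_Task 9 = 11; EF_Task 9 = 11+15 = 26
ES_Task 10 = max(EF_Task 2=5, EF_Task 4=16, EF_Task 5=15, EF_Task 6=15, EF_Task 8=19, EF_Task 9=26) = 26; EF_Task 10 = 26+8 = 34
Expected project duration μ = 34 weeks. Critical path: Task 1 → Task 9 → Task 10.

Variance along critical path = 7.111 + 4.000 + 2.778 = 13.889; σ = 3.727 weeks.
D = μ + z·σ = 34 + 0.842·3.727 = 37.1 weeks

37.1 weeks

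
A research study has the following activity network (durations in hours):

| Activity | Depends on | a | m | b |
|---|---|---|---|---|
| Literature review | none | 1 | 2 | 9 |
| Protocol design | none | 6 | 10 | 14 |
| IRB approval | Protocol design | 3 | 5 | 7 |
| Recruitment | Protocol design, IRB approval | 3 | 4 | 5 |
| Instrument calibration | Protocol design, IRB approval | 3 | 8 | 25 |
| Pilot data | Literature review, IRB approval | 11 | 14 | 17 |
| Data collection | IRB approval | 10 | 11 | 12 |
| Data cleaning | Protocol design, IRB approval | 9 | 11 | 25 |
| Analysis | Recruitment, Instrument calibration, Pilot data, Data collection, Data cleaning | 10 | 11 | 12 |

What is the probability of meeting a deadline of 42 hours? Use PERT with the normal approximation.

0.863

te_Literature review = (1 + 4·2 + 9)/6 = 18/6 = 3; σ²_Literature review = ((9−1)/6)² = 1.778
te_Protocol design = (6 + 4·10 + 14)/6 = 60/6 = 10; σ²_Protocol design = ((14−6)/6)² = 1.778
te_IRB approval = (3 + 4·5 + 7)/6 = 30/6 = 5; σ²_IRB approval = ((7−3)/6)² = 0.444
te_Recruitment = (3 + 4·4 + 5)/6 = 24/6 = 4; σ²_Recruitment = ((5−3)/6)² = 0.111
te_Instrument calibration = (3 + 4·8 + 25)/6 = 60/6 = 10; σ²_Instrument calibration = ((25−3)/6)² = 13.444
te_Pilot data = (11 + 4·14 + 17)/6 = 84/6 = 14; σ²_Pilot data = ((17−11)/6)² = 1.000
te_Data collection = (10 + 4·11 + 12)/6 = 66/6 = 11; σ²_Data collection = ((12−10)/6)² = 0.111
te_Data cleaning = (9 + 4·11 + 25)/6 = 78/6 = 13; σ²_Data cleaning = ((25−9)/6)² = 7.111
te_Analysis = (10 + 4·11 + 12)/6 = 66/6 = 11; σ²_Analysis = ((12−10)/6)² = 0.111

Forward pass:
ES_Literature review = 0; EF_Literature review = 3
ES_Protocol design = 0; EF_Protocol design = 10
ES_IRB approval = 10; EF_IRB approval = 10+5 = 15
ES_Recruitment = max(EF_Protocol design=10, EF_IRB approval=15) = 15; EF_Recruitment = 15+4 = 19
ES_Instrument calibration = max(EF_Protocol design=10, EF_IRB approval=15) = 15; EF_Instrument calibration = 15+10 = 25
ES_Pilot data = max(EF_Literature review=3, EF_IRB approval=15) = 15; EF_Pilot data = 15+14 = 29
ES_Data collection = 15; EF_Data collection = 15+11 = 26
ES_Data cleaning = max(EF_Protocol design=10, EF_IRB approval=15) = 15; EF_Data cleaning = 15+13 = 28
ES_Analysis = max(EF_Recruitment=19, EF_Instrument calibration=25, EF_Pilot data=29, EF_Data collection=26, EF_Data cleaning=28) = 29; EF_Analysis = 29+11 = 40
Expected project duration μ = 40 hours. Critical path: Protocol design → IRB approval → Pilot data → Analysis.

Variance along critical path = 1.778 + 0.444 + 1.000 + 0.111 = 3.333; σ = √3.333 = 1.826 hours.
Z = (42 − 40) / 1.826 = 1.095
P(T ≤ 42) = Φ(1.095) ≈ 0.863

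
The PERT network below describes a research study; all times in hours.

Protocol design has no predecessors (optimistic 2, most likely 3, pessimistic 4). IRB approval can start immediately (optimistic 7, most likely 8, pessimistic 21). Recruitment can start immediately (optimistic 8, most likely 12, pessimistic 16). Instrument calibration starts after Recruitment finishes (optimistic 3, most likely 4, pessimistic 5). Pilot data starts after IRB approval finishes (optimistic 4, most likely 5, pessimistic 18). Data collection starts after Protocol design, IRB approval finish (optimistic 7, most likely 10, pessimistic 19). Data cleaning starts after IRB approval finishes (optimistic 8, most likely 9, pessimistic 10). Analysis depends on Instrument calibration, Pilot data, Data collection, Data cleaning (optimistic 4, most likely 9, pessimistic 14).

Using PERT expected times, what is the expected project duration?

te_Protocol design = (2 + 4·3 + 4)/6 = 18/6 = 3
te_IRB approval = (7 + 4·8 + 21)/6 = 60/6 = 10
te_Recruitment = (8 + 4·12 + 16)/6 = 72/6 = 12
te_Instrument calibration = (3 + 4·4 + 5)/6 = 24/6 = 4
te_Pilot data = (4 + 4·5 + 18)/6 = 42/6 = 7
te_Data collection = (7 + 4·10 + 19)/6 = 66/6 = 11
te_Data cleaning = (8 + 4·9 + 10)/6 = 54/6 = 9
te_Analysis = (4 + 4·9 + 14)/6 = 54/6 = 9

Forward pass:
ES_Protocol design = 0; EF_Protocol design = 3
ES_IRB approval = 0; EF_IRB approval = 10
ES_Recruitment = 0; EF_Recruitment = 12
ES_Instrument calibration = 12; EF_Instrument calibration = 12+4 = 16
ES_Pilot data = 10; EF_Pilot data = 10+7 = 17
ES_Data collection = max(EF_Protocol design=3, EF_IRB approval=10) = 10; EF_Data collection = 10+11 = 21
ES_Data cleaning = 10; EF_Data cleaning = 10+9 = 19
ES_Analysis = max(EF_Instrument calibration=16, EF_Pilot data=17, EF_Data collection=21, EF_Data cleaning=19) = 21; EF_Analysis = 21+9 = 30
Expected project duration μ = 30 hours. Critical path: IRB approval → Data collection → Analysis.

30 hours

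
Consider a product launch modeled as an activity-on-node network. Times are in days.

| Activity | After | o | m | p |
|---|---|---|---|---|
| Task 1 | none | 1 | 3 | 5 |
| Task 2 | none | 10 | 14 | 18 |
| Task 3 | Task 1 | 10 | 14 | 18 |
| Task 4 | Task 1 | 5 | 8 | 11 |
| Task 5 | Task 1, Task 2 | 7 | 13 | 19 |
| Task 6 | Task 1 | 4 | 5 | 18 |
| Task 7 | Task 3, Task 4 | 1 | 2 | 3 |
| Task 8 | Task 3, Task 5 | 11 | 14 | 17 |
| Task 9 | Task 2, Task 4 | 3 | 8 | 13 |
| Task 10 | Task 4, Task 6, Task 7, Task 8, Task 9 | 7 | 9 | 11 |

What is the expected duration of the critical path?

te_Task 1 = (1 + 4·3 + 5)/6 = 18/6 = 3
te_Task 2 = (10 + 4·14 + 18)/6 = 84/6 = 14
te_Task 3 = (10 + 4·14 + 18)/6 = 84/6 = 14
te_Task 4 = (5 + 4·8 + 11)/6 = 48/6 = 8
te_Task 5 = (7 + 4·13 + 19)/6 = 78/6 = 13
te_Task 6 = (4 + 4·5 + 18)/6 = 42/6 = 7
te_Task 7 = (1 + 4·2 + 3)/6 = 12/6 = 2
te_Task 8 = (11 + 4·14 + 17)/6 = 84/6 = 14
te_Task 9 = (3 + 4·8 + 13)/6 = 48/6 = 8
te_Task 10 = (7 + 4·9 + 11)/6 = 54/6 = 9

Forward pass:
ES_Task 1 = 0; EF_Task 1 = 3
ES_Task 2 = 0; EF_Task 2 = 14
ES_Task 3 = 3; EF_Task 3 = 3+14 = 17
ES_Task 4 = 3; EF_Task 4 = 3+8 = 11
ES_Task 5 = max(EF_Task 1=3, EF_Task 2=14) = 14; EF_Task 5 = 14+13 = 27
ES_Task 6 = 3; EF_Task 6 = 3+7 = 10
ES_Task 7 = max(EF_Task 3=17, EF_Task 4=11) = 17; EF_Task 7 = 17+2 = 19
ES_Task 8 = max(EF_Task 3=17, EF_Task 5=27) = 27; EF_Task 8 = 27+14 = 41
ES_Task 9 = max(EF_Task 2=14, EF_Task 4=11) = 14; EF_Task 9 = 14+8 = 22
ES_Task 10 = max(EF_Task 4=11, EF_Task 6=10, EF_Task 7=19, EF_Task 8=41, EF_Task 9=22) = 41; EF_Task 10 = 41+9 = 50
Expected project duration μ = 50 days. Critical path: Task 2 → Task 5 → Task 8 → Task 10.

50 days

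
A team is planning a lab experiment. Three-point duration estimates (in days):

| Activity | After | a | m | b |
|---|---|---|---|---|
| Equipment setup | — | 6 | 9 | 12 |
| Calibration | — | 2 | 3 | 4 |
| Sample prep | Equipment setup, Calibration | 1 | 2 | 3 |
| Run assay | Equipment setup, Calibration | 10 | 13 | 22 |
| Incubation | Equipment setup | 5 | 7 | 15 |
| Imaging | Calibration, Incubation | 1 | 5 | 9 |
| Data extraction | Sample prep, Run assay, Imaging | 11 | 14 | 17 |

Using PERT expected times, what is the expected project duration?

37 days

te_Equipment setup = (6 + 4·9 + 12)/6 = 54/6 = 9
te_Calibration = (2 + 4·3 + 4)/6 = 18/6 = 3
te_Sample prep = (1 + 4·2 + 3)/6 = 12/6 = 2
te_Run assay = (10 + 4·13 + 22)/6 = 84/6 = 14
te_Incubation = (5 + 4·7 + 15)/6 = 48/6 = 8
te_Imaging = (1 + 4·5 + 9)/6 = 30/6 = 5
te_Data extraction = (11 + 4·14 + 17)/6 = 84/6 = 14

Forward pass:
ES_Equipment setup = 0; EF_Equipment setup = 9
ES_Calibration = 0; EF_Calibration = 3
ES_Sample prep = max(EF_Equipment setup=9, EF_Calibration=3) = 9; EF_Sample prep = 9+2 = 11
ES_Run assay = max(EF_Equipment setup=9, EF_Calibration=3) = 9; EF_Run assay = 9+14 = 23
ES_Incubation = 9; EF_Incubation = 9+8 = 17
ES_Imaging = max(EF_Calibration=3, EF_Incubation=17) = 17; EF_Imaging = 17+5 = 22
ES_Data extraction = max(EF_Sample prep=11, EF_Run assay=23, EF_Imaging=22) = 23; EF_Data extraction = 23+14 = 37
Expected project duration μ = 37 days. Critical path: Equipment setup → Run assay → Data extraction.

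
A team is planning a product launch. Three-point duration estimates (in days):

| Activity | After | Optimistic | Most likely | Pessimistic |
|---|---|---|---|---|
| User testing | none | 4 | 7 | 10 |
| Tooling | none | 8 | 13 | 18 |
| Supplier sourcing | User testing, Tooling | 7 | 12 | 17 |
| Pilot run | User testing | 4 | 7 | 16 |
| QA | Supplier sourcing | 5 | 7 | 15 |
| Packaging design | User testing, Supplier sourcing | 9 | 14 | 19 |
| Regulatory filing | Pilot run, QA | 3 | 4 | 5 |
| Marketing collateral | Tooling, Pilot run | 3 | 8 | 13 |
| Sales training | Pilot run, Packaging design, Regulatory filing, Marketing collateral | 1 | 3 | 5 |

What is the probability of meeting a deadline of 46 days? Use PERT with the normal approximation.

0.912

te_User testing = (4 + 4·7 + 10)/6 = 42/6 = 7; σ²_User testing = ((10−4)/6)² = 1.000
te_Tooling = (8 + 4·13 + 18)/6 = 78/6 = 13; σ²_Tooling = ((18−8)/6)² = 2.778
te_Supplier sourcing = (7 + 4·12 + 17)/6 = 72/6 = 12; σ²_Supplier sourcing = ((17−7)/6)² = 2.778
te_Pilot run = (4 + 4·7 + 16)/6 = 48/6 = 8; σ²_Pilot run = ((16−4)/6)² = 4.000
te_QA = (5 + 4·7 + 15)/6 = 48/6 = 8; σ²_QA = ((15−5)/6)² = 2.778
te_Packaging design = (9 + 4·14 + 19)/6 = 84/6 = 14; σ²_Packaging design = ((19−9)/6)² = 2.778
te_Regulatory filing = (3 + 4·4 + 5)/6 = 24/6 = 4; σ²_Regulatory filing = ((5−3)/6)² = 0.111
te_Marketing collateral = (3 + 4·8 + 13)/6 = 48/6 = 8; σ²_Marketing collateral = ((13−3)/6)² = 2.778
te_Sales training = (1 + 4·3 + 5)/6 = 18/6 = 3; σ²_Sales training = ((5−1)/6)² = 0.444

Forward pass:
ES_User testing = 0; EF_User testing = 7
ES_Tooling = 0; EF_Tooling = 13
ES_Supplier sourcing = max(EF_User testing=7, EF_Tooling=13) = 13; EF_Supplier sourcing = 13+12 = 25
ES_Pilot run = 7; EF_Pilot run = 7+8 = 15
ES_QA = 25; EF_QA = 25+8 = 33
ES_Packaging design = max(EF_User testing=7, EF_Supplier sourcing=25) = 25; EF_Packaging design = 25+14 = 39
ES_Regulatory filing = max(EF_Pilot run=15, EF_QA=33) = 33; EF_Regulatory filing = 33+4 = 37
ES_Marketing collateral = max(EF_Tooling=13, EF_Pilot run=15) = 15; EF_Marketing collateral = 15+8 = 23
ES_Sales training = max(EF_Pilot run=15, EF_Packaging design=39, EF_Regulatory filing=37, EF_Marketing collateral=23) = 39; EF_Sales training = 39+3 = 42
Expected project duration μ = 42 days. Critical path: Tooling → Supplier sourcing → Packaging design → Sales training.

Variance along critical path = 2.778 + 2.778 + 2.778 + 0.444 = 8.778; σ = √8.778 = 2.963 days.
Z = (46 − 42) / 2.963 = 1.350
P(T ≤ 46) = Φ(1.350) ≈ 0.912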